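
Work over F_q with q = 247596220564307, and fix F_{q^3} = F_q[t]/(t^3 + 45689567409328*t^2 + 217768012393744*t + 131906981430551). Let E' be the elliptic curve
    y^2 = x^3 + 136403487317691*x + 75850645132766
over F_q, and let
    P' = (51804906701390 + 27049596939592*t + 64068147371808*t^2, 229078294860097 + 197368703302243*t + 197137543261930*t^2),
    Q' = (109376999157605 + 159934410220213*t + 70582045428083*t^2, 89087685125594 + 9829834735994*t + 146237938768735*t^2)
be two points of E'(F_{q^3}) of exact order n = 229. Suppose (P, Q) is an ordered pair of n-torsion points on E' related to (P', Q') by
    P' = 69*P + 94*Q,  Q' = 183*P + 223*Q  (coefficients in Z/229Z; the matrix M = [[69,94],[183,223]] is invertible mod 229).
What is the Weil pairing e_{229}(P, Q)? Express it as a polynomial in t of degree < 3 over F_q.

The 229-Weil pairing on E[229] over F_{247596220564307} is alternating-bilinear: e_{229}(P',Q') = e_{229}(P,Q)^det(M).
Hence e(P,Q) = e(P',Q')^{27} where 27 = 17^{-1} mod 229.
8-bit Miller (11100101) on E'/F_{247596220564307} with a'=136403487317691, b'=75850645132766: accumulate tangent/chord ratios at Q'+S and P'+S'.
The quotient is 100952616446533 + 22832469047921*t + 75893963870454*t^2.
Hence e(P,Q) = 86798817755972 + 20849582411745*t + 217008430022045*t^2 in F_{247596220564307^3}^*.

86798817755972 + 20849582411745*t + 217008430022045*t^2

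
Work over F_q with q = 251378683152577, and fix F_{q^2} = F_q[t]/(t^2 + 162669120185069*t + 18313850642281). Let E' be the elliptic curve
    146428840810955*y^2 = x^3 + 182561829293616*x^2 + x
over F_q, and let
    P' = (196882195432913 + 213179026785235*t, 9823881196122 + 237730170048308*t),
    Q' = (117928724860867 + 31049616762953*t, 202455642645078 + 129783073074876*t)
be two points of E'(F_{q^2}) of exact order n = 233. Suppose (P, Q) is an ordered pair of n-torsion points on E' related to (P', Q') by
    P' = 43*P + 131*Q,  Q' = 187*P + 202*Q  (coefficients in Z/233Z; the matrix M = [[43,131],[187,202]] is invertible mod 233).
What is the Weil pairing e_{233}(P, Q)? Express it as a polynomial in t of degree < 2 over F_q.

Alternating bilinearity on E[233] (values in mu_{233} in F_{251378683152577^2}) gives e(P',Q') = e(P,Q)^det(M).
Hence e(P,Q) = e(P',Q')^{113} where 113 = 33^{-1} mod 233.
Set x_W=52332007177182*u+220955681216026, y_W=52332007177182*v; then E': y_W^2=x_W^3+26511092975159*x_W+247124627491800.
Double-and-add over 11101001: 8-1 doublings, 5-1 additions; each step l_{T,T}/v_{2T} or l_{T,P'}/v at Q'+S for random S.
e_{233}(P',Q') = 44761959760716 + 154136467542539*t.
Raise to 113: e(P,Q) = 63603958350639 + 69338870844188*t in mu_{233}.

63603958350639 + 69338870844188*t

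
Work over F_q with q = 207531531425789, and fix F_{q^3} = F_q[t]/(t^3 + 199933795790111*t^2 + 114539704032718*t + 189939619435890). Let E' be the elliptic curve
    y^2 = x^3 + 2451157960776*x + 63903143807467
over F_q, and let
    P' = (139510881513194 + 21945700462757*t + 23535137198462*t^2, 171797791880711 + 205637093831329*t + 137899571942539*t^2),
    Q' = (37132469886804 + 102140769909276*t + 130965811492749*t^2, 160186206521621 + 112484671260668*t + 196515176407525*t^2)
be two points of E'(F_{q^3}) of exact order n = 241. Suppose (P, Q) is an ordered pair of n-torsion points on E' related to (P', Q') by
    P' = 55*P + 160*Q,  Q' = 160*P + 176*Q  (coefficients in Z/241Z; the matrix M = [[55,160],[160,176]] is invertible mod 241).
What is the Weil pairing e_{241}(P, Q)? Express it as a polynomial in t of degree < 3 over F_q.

109901265127706 + 184260611075576*t + 163915047289661*t^2

e_{241} is bilinear + alternating on E[241], so e_{241}(55*P + 160*Q, 160*P + 176*Q) = e_{241}(P,Q)^(55*176-160*160).
det(M) mod 241 = 227; its inverse in (Z/241)^* is 86 (check: 227*86 mod 241 = 1).
Run Miller on y^2=x^3+2451157960776*x+63903143807467 over F_{207531531425789}: ladder 11110001 (8 bits); e = f_P(D_Q)/f_Q(D_P).
So e_{241}(P',Q') = 156693591970471 + 16017368209100*t + 48034968216731*t^2.
Raise to 86: e(P,Q) = 109901265127706 + 184260611075576*t + 163915047289661*t^2 in mu_{241}.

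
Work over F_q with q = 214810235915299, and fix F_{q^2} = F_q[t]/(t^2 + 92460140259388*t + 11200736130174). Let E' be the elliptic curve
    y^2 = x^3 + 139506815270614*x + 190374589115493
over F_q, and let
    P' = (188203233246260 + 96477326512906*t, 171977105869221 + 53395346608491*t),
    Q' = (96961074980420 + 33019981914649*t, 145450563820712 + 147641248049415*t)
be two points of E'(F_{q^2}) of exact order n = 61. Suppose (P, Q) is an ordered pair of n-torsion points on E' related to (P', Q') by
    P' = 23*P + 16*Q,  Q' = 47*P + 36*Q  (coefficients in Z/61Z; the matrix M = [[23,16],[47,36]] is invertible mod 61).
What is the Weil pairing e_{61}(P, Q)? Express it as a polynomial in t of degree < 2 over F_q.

195614500025188 + 84755814240455*t

e_{61}(aP+bQ,cP+dQ) = e_{61}(P,Q)^(ad-bc); with (a,b,c,d)=(23,16,47,36) this gives the det-61 law.
Hence e(P,Q) = e(P',Q')^{57} where 57 = 15^{-1} mod 61.
n = 61 = (111101)_2 (6 bits, wt 5); accumulate f_{61,P'}(Q'+S)/f_{61,P'}(S) along the 5-step ladder.
Result: e(P',Q') = 31759341264170 + 80327303627983*t.
Finally e_{61}(P,Q) = 195614500025188 + 84755814240455*t.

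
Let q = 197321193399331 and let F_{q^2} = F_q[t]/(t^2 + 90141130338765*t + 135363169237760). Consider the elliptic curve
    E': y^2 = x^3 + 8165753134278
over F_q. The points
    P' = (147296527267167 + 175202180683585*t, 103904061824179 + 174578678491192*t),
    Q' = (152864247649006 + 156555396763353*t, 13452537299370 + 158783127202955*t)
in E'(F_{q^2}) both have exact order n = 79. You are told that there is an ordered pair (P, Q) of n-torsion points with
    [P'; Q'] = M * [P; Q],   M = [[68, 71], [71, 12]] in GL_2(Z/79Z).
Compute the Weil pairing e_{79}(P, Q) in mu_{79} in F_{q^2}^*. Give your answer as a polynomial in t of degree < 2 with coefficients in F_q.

82784187812161 + 101406409180221*t

Since e_{79}(P,P)=e_{79}(Q,Q)=1 and e_{79}(Q,P)=e_{79}(P,Q)^{-1}, expanding e_{79}(68*P + 71*Q,71*P + 12*Q) leaves e(P,Q)^det(M).
68*12 - 71*71 = -4225; reduced mod 79: det = 41, inverse 27.
7-bit Miller (1001111) on E'/F_{197321193399331} with a'=0, b'=8165753134278: accumulate tangent/chord ratios at Q'+S and P'+S'.
Miller gives e_{79}(P',Q') = 104583289130901 + 75128221711223*t in F_{197321193399331^2}.
Hence e(P,Q) = 82784187812161 + 101406409180221*t in F_{197321193399331^2}^*.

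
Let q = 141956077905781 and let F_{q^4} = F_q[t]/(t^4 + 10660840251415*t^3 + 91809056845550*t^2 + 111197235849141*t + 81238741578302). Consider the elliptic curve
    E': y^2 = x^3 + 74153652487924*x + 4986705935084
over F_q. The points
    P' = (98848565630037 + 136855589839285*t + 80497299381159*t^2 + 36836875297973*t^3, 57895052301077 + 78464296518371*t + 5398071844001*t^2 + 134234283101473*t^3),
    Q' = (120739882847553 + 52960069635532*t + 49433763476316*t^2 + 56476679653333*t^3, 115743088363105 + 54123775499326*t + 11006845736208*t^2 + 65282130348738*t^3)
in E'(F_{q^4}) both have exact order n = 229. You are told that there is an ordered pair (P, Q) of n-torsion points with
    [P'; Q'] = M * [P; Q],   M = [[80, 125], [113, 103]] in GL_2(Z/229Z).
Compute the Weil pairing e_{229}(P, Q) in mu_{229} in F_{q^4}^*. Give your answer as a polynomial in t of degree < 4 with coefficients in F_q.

47522106165048 + 85805071963233*t + 25490954898978*t^2 + 8168972708010*t^3

The 229-Weil pairing on E[229] over F_{141956077905781} is alternating-bilinear: e_{229}(P',Q') = e_{229}(P,Q)^det(M).
So e_{229}(P,Q) = e_{229}(P',Q')^{156}, since 69*156 = 1 mod 229.
Double-and-add over 11100101: 8-1 doublings, 5-1 additions; each step l_{T,T}/v_{2T} or l_{T,P'}/v at Q'+S for random S.
Result: e(P',Q') = 91912807566504 + 58527119283880*t + 110109740857084*t^2 + 111521989268441*t^3.
Finally e_{229}(P,Q) = 47522106165048 + 85805071963233*t + 25490954898978*t^2 + 8168972708010*t^3.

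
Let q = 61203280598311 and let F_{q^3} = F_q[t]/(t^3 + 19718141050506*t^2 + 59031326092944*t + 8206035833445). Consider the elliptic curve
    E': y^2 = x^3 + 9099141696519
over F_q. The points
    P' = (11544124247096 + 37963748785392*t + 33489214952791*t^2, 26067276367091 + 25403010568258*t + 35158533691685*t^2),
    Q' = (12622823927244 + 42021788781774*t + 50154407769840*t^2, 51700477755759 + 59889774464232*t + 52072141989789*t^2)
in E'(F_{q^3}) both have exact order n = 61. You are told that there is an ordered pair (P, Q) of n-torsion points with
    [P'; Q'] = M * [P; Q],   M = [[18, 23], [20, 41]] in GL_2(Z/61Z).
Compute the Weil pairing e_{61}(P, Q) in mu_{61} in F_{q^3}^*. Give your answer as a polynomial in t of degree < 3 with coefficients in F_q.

740589783835 + 6582075536157*t + 58842614823256*t^2

e_{61}(aP+bQ,cP+dQ) = e_{61}(P,Q)^(ad-bc); with (a,b,c,d)=(18,23,20,41) this gives the det-61 law.
So e_{61}(P,Q) = e_{61}(P',Q')^{9}, since 34*9 = 1 mod 61.
Run Miller on y^2=x^3+9099141696519 over F_{61203280598311}: ladder 111101 (6 bits); e = f_P(D_Q)/f_Q(D_P).
Miller gives e_{61}(P',Q') = 47331992864728 + 13114616678106*t + 7989709196165*t^2 in F_{61203280598311^3}.
e_{61}(P,Q) = (47331992864728 + 13114616678106*t + 7989709196165*t^2)^{9} = 740589783835 + 6582075536157*t + 58842614823256*t^2.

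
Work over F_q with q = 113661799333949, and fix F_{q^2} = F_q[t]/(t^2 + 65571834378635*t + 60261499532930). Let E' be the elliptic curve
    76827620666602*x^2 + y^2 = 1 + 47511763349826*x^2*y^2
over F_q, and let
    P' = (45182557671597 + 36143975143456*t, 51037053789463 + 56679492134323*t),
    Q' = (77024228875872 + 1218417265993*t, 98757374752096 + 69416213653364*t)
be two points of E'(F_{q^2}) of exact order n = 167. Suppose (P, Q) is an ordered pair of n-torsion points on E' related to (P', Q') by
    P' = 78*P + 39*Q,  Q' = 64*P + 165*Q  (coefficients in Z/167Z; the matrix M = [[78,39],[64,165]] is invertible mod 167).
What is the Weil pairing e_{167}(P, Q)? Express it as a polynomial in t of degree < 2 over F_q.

97892618615549 + 111121963715596*t

e_{167}(aP+bQ,cP+dQ) = e_{167}(P,Q)^(ad-bc); with (a,b,c,d)=(78,39,64,165) this gives the det-167 law.
det M = 78*165 - 39*64 = 10374 = 20 (mod 167); 20^{-1} = 142 (mod 167).
Map (x,y)_Ed via u=(1+y)/(1-y), v=(1+y)/((1-y)x) to Montgomery A=48782942741910,B=34675353547269; then to (a',b')=(100441264969469,112996684472260).
8-bit Miller (10100111) on E'/F_{113661799333949} with a'=100441264969469, b'=112996684472260: accumulate tangent/chord ratios at Q'+S and P'+S'.
So e_{167}(P',Q') = 89235977242590 + 32149361182040*t.
Thus e_{167}(P,Q) = 97892618615549 + 111121963715596*t.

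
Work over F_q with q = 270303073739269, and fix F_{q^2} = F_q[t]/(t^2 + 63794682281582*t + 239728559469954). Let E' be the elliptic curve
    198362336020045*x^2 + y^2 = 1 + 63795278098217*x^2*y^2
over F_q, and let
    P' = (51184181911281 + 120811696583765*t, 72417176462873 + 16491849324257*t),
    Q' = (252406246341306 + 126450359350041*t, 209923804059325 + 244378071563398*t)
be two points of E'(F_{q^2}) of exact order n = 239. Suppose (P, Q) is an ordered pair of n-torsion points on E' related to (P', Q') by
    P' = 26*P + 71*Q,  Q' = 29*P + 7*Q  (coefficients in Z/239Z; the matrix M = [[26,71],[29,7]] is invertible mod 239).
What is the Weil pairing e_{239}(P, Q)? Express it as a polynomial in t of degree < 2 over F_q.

232070325851998 + 266433147590907*t

The 239-Weil pairing on E[239] over F_{270303073739269} is alternating-bilinear: e_{239}(P',Q') = e_{239}(P,Q)^det(M).
Inverting 35 mod 239: 41. Thus e_{239}(P,Q) = e(P',Q')^{41}.
Edwards->Montgomery: u=(1+y)/(1-y), v=u/x -> 146151798487447v^2=u^3+209518362421976u^2+u; then x_W=33641764480457u+43692935686377: y^2=x^3+211920481996048*x+249777535751789.
n = 239 = (11101111)_2 (8 bits, wt 7); accumulate f_{239,P'}(Q'+S)/f_{239,P'}(S) along the 7-step ladder.
Miller gives e_{239}(P',Q') = 10896460090643 + 84794764635084*t in F_{270303073739269^2}.
(10896460090643 + 84794764635084*t)^{41} mod (270303073739269,f) = 232070325851998 + 266433147590907*t.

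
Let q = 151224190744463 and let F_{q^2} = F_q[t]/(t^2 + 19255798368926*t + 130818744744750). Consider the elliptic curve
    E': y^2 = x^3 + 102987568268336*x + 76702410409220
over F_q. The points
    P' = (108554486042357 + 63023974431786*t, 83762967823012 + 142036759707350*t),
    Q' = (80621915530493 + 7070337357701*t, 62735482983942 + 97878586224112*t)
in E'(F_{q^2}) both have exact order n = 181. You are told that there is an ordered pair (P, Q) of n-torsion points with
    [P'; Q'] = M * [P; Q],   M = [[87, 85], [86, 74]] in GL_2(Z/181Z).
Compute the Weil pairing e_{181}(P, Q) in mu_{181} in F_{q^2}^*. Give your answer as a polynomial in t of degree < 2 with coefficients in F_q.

Under M = [[87,85],[86,74]] in GL_2(Z/181), e_{181}(P',Q') = e_{181}(P,Q)^(87*74-85*86 mod 181).
Hence e(P,Q) = e(P',Q')^{11} where 11 = 33^{-1} mod 181.
8-bit Miller (10110101) on E'/F_{151224190744463} with a'=102987568268336, b'=76702410409220: accumulate tangent/chord ratios at Q'+S and P'+S'.
f_P(D_Q)/f_Q(D_P) = 61084113081952 + 136887996465775*t.
Hence e(P,Q) = 106613970795433 + 66497285742690*t in F_{151224190744463^2}^*.

106613970795433 + 66497285742690*t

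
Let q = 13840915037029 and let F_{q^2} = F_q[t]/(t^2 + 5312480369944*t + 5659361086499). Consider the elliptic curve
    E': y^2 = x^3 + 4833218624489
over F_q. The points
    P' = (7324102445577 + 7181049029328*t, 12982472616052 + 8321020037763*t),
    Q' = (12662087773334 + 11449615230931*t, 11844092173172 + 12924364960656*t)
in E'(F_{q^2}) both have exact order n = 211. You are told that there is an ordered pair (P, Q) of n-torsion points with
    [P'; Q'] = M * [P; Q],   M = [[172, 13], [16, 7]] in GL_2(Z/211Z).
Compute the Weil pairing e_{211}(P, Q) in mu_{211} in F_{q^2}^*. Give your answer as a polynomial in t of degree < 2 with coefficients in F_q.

Alternating bilinearity on E[211] (values in mu_{211} in F_{13840915037029^2}) gives e(P',Q') = e(P,Q)^det(M).
Hence e(P,Q) = e(P',Q')^{118} where 118 = 152^{-1} mod 211.
Run Miller on y^2=x^3+4833218624489 over F_{13840915037029}: ladder 11010011 (8 bits); e = f_P(D_Q)/f_Q(D_P).
So e_{211}(P',Q') = 12343885243746 + 13814328217757*t.
(12343885243746 + 13814328217757*t)^{118} mod (13840915037029,f) = 13091249562653 + 2995580617274*t.

13091249562653 + 2995580617274*t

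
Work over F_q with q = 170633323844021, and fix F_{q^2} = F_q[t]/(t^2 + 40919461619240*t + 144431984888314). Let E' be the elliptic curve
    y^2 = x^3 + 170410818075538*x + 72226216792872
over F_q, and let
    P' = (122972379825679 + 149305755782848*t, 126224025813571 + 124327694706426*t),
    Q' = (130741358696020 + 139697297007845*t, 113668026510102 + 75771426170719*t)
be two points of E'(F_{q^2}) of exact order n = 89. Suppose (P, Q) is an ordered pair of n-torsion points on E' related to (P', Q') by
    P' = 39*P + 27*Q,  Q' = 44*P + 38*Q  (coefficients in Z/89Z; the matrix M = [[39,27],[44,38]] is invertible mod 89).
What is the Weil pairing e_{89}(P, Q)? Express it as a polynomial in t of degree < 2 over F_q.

33998126886264 + 168310552889368*t

e_{89}(aP+bQ,cP+dQ) = e_{89}(P,Q)^(ad-bc); with (a,b,c,d)=(39,27,44,38) this gives the det-89 law.
Hence e(P,Q) = e(P',Q')^{33} where 33 = 27^{-1} mod 89.
Build f_{89,P'} and f_{89,Q'} via the 7-bit ladder of 89=1011001_2; evaluate at shifted divisors; quotient in F_{170633323844021^2}.
f_P(D_Q)/f_Q(D_P) = 88905584626236 + 9990599434961*t.
Hence e(P,Q) = 33998126886264 + 168310552889368*t in F_{170633323844021^2}^*.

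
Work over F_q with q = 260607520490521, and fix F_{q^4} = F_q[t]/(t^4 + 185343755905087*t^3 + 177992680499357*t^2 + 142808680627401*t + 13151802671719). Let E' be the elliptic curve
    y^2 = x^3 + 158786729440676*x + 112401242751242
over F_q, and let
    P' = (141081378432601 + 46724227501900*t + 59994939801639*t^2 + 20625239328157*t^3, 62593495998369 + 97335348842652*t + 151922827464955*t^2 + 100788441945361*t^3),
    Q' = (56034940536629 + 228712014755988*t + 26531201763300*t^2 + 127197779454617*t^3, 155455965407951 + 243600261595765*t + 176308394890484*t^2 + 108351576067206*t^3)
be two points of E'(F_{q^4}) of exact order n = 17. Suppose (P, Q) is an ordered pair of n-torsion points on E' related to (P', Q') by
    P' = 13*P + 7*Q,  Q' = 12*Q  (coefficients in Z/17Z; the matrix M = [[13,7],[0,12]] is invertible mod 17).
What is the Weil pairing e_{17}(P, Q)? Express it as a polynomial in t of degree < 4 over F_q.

e_{17} is bilinear + alternating on E[17], so e_{17}(13*P + 7*Q, 12*Q) = e_{17}(P,Q)^(13*12-7*0).
Inverting 3 mod 17: 6. Thus e_{17}(P,Q) = e(P',Q')^{6}.
Run Miller on y^2=x^3+158786729440676*x+112401242751242 over F_{260607520490521}: ladder 10001 (5 bits); e = f_P(D_Q)/f_Q(D_P).
Miller gives e_{17}(P',Q') = 39897799922200 + 64772883956057*t + 162252932740033*t^2 + 187988383092135*t^3 in F_{260607520490521^4}.
(39897799922200 + 64772883956057*t + 162252932740033*t^2 + 187988383092135*t^3)^{6} mod (260607520490521,f) = 121820119540945 + 120430379293277*t + 15643627410035*t^2 + 30029697263768*t^3.

121820119540945 + 120430379293277*t + 15643627410035*t^2 + 30029697263768*t^3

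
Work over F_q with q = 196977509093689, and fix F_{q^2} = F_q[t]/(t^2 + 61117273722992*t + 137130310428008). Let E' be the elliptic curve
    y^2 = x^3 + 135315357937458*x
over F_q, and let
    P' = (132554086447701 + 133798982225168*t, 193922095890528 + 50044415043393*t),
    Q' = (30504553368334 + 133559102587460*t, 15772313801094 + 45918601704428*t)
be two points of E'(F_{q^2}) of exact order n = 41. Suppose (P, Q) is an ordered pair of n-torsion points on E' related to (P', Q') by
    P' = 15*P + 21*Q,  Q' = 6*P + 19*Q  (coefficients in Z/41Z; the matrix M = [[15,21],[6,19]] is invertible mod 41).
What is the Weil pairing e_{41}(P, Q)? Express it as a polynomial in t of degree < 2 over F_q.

The 41-Weil pairing on E[41] over F_{196977509093689} is alternating-bilinear: e_{41}(P',Q') = e_{41}(P,Q)^det(M).
So e_{41}(P,Q) = e_{41}(P',Q')^{8}, since 36*8 = 1 mod 41.
Build f_{41,P'} and f_{41,Q'} via the 6-bit ladder of 41=101001_2; evaluate at shifted divisors; quotient in F_{196977509093689^2}.
f_P(D_Q)/f_Q(D_P) = 160029147001176 + 147138361566003*t.
Raise to 8: e(P,Q) = 9617807397338 + 39245250075047*t in mu_{41}.

9617807397338 + 39245250075047*t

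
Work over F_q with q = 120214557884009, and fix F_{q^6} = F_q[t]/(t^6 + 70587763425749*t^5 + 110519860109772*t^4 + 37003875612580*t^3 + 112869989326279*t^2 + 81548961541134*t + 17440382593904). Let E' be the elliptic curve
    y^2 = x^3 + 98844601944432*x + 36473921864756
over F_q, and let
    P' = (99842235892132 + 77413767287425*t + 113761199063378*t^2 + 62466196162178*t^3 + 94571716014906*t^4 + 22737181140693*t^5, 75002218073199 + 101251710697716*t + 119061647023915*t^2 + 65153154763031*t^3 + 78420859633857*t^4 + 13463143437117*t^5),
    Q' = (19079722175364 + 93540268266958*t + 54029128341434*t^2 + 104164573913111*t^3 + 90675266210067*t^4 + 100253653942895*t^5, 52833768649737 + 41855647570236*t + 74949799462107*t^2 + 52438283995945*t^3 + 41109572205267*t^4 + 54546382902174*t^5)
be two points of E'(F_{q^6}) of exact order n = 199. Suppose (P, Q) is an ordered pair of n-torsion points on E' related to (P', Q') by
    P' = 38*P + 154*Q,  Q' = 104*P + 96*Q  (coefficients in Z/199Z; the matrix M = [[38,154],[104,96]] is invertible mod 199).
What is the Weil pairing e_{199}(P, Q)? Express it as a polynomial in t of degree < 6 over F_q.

96656976196032 + 56965662844241*t + 111917685023114*t^2 + 20195856004868*t^3 + 65902072161708*t^4 + 79017223401241*t^5

e_{199} is bilinear + alternating on E[199], so e_{199}(38*P + 154*Q, 104*P + 96*Q) = e_{199}(P,Q)^(38*96-154*104).
det M = 38*96 - 154*104 = -12368 = 169 (mod 199); 169^{-1} = 126 (mod 199).
n = 199 = (11000111)_2 (8 bits, wt 5); accumulate f_{199,P'}(Q'+S)/f_{199,P'}(S) along the 7-step ladder.
So e_{199}(P',Q') = 58094807163069 + 100674076065378*t + 35262421634333*t^2 + 64628877381260*t^3 + 115398768807736*t^4 + 12485895804307*t^5.
(58094807163069 + 100674076065378*t + 35262421634333*t^2 + 64628877381260*t^3 + 115398768807736*t^4 + 12485895804307*t^5)^{126} mod (120214557884009,f) = 96656976196032 + 56965662844241*t + 111917685023114*t^2 + 20195856004868*t^3 + 65902072161708*t^4 + 79017223401241*t^5.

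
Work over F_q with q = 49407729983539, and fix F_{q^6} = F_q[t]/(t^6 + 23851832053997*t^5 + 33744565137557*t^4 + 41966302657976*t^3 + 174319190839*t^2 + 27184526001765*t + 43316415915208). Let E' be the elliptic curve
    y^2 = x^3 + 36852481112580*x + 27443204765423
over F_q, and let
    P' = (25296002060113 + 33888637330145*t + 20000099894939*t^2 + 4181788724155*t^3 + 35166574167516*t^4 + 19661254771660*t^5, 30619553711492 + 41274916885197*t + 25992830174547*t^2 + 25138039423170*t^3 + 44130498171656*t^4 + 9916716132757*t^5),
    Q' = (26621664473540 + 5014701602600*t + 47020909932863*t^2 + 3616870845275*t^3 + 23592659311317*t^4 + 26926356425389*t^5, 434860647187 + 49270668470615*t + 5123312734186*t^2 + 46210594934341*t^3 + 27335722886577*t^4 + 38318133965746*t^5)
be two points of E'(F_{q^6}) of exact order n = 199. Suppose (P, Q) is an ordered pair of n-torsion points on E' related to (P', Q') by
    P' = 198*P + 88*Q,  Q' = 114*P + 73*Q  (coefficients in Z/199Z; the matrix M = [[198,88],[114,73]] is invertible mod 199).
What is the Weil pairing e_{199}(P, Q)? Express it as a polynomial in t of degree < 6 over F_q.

48689566451206 + 19060731917847*t + 48036188659435*t^2 + 41420169240194*t^3 + 39187893769362*t^4 + 44425005078447*t^5

e_{199}(aP+bQ,cP+dQ) = e_{199}(P,Q)^(ad-bc); with (a,b,c,d)=(198,88,114,73) this gives the det-199 law.
So e_{199}(P,Q) = e_{199}(P',Q')^{95}, since 44*95 = 1 mod 199.
n = 199 = (11000111)_2 (8 bits, wt 5); accumulate f_{199,P'}(Q'+S)/f_{199,P'}(S) along the 7-step ladder.
e_{199}(P',Q') = 28950146890185 + 43556253070950*t + 14764108415629*t^2 + 40733615920437*t^3 + 44101333304736*t^4 + 44303876738568*t^5.
Hence e(P,Q) = 48689566451206 + 19060731917847*t + 48036188659435*t^2 + 41420169240194*t^3 + 39187893769362*t^4 + 44425005078447*t^5 in F_{49407729983539^6}^*.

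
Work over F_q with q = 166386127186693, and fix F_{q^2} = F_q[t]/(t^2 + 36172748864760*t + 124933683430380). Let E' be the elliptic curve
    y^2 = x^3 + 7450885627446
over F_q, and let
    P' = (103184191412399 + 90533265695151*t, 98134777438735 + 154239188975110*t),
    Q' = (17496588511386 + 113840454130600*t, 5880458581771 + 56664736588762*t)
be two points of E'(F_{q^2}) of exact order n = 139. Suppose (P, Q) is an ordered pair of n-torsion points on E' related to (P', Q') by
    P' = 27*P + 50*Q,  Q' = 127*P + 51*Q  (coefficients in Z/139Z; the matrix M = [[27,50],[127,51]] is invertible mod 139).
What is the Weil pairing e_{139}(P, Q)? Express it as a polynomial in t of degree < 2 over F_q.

Under M = [[27,50],[127,51]] in GL_2(Z/139), e_{139}(P',Q') = e_{139}(P,Q)^(27*51-50*127 mod 139).
det M = 27*51 - 50*127 = -4973 = 31 (mod 139); 31^{-1} = 9 (mod 139).
Run Miller on y^2=x^3+7450885627446 over F_{166386127186693}: ladder 10001011 (8 bits); e = f_P(D_Q)/f_Q(D_P).
The quotient is 51466381795212 + 130256981520142*t.
Finally e_{139}(P,Q) = 55505407033738 + 7225858394151*t.

55505407033738 + 7225858394151*t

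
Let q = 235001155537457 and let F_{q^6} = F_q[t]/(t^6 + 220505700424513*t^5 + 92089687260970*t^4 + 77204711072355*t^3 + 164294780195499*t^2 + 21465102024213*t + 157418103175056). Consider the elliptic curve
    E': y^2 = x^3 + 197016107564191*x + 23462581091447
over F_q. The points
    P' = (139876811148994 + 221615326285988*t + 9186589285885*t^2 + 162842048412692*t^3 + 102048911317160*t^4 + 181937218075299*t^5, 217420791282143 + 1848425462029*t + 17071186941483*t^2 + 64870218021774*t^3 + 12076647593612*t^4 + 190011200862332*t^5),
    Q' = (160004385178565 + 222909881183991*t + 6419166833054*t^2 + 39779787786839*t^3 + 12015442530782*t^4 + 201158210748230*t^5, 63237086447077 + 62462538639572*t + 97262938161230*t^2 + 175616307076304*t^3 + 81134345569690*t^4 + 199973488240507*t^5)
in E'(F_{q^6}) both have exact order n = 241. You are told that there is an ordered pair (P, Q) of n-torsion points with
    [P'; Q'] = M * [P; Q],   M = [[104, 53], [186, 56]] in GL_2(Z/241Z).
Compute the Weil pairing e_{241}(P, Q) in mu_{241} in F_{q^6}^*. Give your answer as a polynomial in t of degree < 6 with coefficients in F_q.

e_{241} is bilinear + alternating on E[241], so e_{241}(104*P + 53*Q, 186*P + 56*Q) = e_{241}(P,Q)^(104*56-53*186).
Inverting 63 mod 241: 88. Thus e_{241}(P,Q) = e(P',Q')^{88}.
Run Miller on y^2=x^3+197016107564191*x+23462581091447 over F_{235001155537457}: ladder 11110001 (8 bits); e = f_P(D_Q)/f_Q(D_P).
f_P(D_Q)/f_Q(D_P) = 66609390411370 + 216670978244892*t + 105183382913680*t^2 + 8120870974698*t^3 + 107478552309143*t^4 + 213696143113371*t^5.
e_{241}(P,Q) = (66609390411370 + 216670978244892*t + 105183382913680*t^2 + 8120870974698*t^3 + 107478552309143*t^4 + 213696143113371*t^5)^{88} = 46491823722239 + 139719778036070*t + 198330707198605*t^2 + 205550132835519*t^3 + 143413722110648*t^4 + 136696641652589*t^5.

46491823722239 + 139719778036070*t + 198330707198605*t^2 + 205550132835519*t^3 + 143413722110648*t^4 + 136696641652589*t^5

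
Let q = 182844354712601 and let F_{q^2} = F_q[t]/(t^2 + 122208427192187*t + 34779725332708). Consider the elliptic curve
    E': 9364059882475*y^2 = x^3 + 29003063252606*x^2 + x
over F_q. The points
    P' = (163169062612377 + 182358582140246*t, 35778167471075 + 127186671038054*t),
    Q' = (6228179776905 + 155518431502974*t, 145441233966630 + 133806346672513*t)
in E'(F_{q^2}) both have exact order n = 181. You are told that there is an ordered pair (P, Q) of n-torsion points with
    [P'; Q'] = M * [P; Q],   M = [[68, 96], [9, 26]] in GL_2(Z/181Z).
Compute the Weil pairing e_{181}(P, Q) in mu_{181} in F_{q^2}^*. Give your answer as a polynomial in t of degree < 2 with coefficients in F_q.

74124766087250 + 3708219288525*t

Since e_{181}(P,P)=e_{181}(Q,Q)=1 and e_{181}(Q,P)=e_{181}(P,Q)^{-1}, expanding e_{181}(68*P + 96*Q,9*P + 26*Q) leaves e(P,Q)^det(M).
68*26 - 96*9 = 904; reduced mod 181: det = 180, inverse 180.
Undo Montgomery via alpha=139166164089707, beta=48645101415665: (a',b')=(40437395616847,0) over F_{182844354712601}.
n = 181 = (10110101)_2 (8 bits, wt 5); accumulate f_{181,P'}(Q'+S)/f_{181,P'}(S) along the 7-step ladder.
e_{181}(P',Q') = 69564039039192 + 179136135424076*t.
Finally e_{181}(P,Q) = 74124766087250 + 3708219288525*t.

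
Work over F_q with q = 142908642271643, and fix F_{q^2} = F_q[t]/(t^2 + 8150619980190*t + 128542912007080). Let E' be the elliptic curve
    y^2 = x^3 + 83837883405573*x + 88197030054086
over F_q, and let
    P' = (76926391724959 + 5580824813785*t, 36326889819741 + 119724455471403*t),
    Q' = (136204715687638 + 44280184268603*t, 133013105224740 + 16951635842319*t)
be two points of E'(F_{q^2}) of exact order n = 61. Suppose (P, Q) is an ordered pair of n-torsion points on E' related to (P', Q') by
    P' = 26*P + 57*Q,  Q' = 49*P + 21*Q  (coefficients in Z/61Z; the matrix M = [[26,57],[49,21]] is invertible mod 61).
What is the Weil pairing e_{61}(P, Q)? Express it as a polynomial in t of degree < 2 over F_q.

55217526991570 + 130448983882815*t

The 61-Weil pairing on E[61] over F_{142908642271643} is alternating-bilinear: e_{61}(P',Q') = e_{61}(P,Q)^det(M).
det(M) mod 61 = 10; its inverse in (Z/61)^* is 55 (check: 10*55 mod 61 = 1).
Run Miller on y^2=x^3+83837883405573*x+88197030054086 over F_{142908642271643}: ladder 111101 (6 bits); e = f_P(D_Q)/f_Q(D_P).
f_P(D_Q)/f_Q(D_P) = 29301330079528 + 87342623372749*t.
Hence e(P,Q) = 55217526991570 + 130448983882815*t in F_{142908642271643^2}^*.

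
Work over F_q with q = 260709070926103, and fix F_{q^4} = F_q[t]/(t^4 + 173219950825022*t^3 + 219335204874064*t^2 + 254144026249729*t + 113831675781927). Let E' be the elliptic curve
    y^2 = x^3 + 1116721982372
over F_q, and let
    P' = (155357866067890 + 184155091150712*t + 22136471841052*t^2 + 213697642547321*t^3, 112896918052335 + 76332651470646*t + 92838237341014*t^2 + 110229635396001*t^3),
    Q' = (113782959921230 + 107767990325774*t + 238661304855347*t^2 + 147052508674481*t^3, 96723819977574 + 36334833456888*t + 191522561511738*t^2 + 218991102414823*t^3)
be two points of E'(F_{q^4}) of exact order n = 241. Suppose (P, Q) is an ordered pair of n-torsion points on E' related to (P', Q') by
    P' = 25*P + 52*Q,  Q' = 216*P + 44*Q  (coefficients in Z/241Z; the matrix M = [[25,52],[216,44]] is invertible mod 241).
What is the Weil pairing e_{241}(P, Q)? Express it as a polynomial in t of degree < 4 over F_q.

The 241-Weil pairing on E[241] over F_{260709070926103} is alternating-bilinear: e_{241}(P',Q') = e_{241}(P,Q)^det(M).
Hence e(P,Q) = e(P',Q')^{24} where 24 = 231^{-1} mod 241.
8-bit Miller (11110001) on E'/F_{260709070926103} with a'=0, b'=1116721982372: accumulate tangent/chord ratios at Q'+S and P'+S'.
e_{241}(P',Q') = 63140692344075 + 63743419730145*t + 172051138474969*t^2 + 257316577865701*t^3.
(63140692344075 + 63743419730145*t + 172051138474969*t^2 + 257316577865701*t^3)^{24} mod (260709070926103,f) = 169459526082221 + 155159375466937*t + 46278923248156*t^2 + 194481959458010*t^3.

169459526082221 + 155159375466937*t + 46278923248156*t^2 + 194481959458010*t^3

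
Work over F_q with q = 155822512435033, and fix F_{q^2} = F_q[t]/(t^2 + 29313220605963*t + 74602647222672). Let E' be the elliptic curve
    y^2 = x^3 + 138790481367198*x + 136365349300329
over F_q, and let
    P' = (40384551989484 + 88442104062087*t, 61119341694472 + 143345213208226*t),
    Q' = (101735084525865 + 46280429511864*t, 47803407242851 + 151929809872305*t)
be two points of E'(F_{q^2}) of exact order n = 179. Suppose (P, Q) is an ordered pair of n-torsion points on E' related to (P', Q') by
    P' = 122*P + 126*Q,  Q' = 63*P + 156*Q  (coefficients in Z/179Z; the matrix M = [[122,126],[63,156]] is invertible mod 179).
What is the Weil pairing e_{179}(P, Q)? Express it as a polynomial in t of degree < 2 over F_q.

e_{179} is bilinear + alternating on E[179], so e_{179}(122*P + 126*Q, 63*P + 156*Q) = e_{179}(P,Q)^(122*156-126*63).
So e_{179}(P,Q) = e_{179}(P',Q')^{134}, since 175*134 = 1 mod 179.
n = 179 = (10110011)_2 (8 bits, wt 5); accumulate f_{179,P'}(Q'+S)/f_{179,P'}(S) along the 7-step ladder.
Result: e(P',Q') = 112551063036446 + 8059394694259*t.
(112551063036446 + 8059394694259*t)^{134} mod (155822512435033,f) = 45040498771949 + 8402529372160*t.

45040498771949 + 8402529372160*t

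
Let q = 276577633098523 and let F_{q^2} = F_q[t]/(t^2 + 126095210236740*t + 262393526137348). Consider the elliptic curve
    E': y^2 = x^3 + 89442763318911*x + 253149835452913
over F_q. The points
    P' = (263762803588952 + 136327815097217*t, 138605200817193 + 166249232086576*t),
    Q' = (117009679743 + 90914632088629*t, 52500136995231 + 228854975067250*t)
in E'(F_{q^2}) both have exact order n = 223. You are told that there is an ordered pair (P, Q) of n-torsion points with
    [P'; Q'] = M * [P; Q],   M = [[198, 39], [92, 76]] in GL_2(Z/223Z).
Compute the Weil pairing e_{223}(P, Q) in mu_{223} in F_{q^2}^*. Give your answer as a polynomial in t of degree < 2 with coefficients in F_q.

248979408475559 + 161743402368095*t

The 223-Weil pairing on E[223] over F_{276577633098523} is alternating-bilinear: e_{223}(P',Q') = e_{223}(P,Q)^det(M).
Inverting 87 mod 223: 182. Thus e_{223}(P,Q) = e(P',Q')^{182}.
Build f_{223,P'} and f_{223,Q'} via the 8-bit ladder of 223=11011111_2; evaluate at shifted divisors; quotient in F_{276577633098523^2}.
Result: e(P',Q') = 11800711902712 + 145570241944816*t.
Finally e_{223}(P,Q) = 248979408475559 + 161743402368095*t.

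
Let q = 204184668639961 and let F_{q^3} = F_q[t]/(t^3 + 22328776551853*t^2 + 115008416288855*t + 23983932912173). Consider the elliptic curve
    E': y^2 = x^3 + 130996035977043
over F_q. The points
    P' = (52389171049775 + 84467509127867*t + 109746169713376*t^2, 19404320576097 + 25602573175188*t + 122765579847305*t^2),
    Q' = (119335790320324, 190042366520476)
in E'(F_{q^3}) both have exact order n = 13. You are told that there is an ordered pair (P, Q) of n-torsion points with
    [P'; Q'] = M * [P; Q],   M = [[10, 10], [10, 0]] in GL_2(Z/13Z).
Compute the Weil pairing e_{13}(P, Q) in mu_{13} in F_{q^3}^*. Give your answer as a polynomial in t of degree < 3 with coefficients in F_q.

e_{13}(aP+bQ,cP+dQ) = e_{13}(P,Q)^(ad-bc); with (a,b,c,d)=(10,10,10,0) this gives the det-13 law.
det(M) mod 13 = 4; its inverse in (Z/13)^* is 10 (check: 4*10 mod 13 = 1).
Build f_{13,P'} and f_{13,Q'} via the 4-bit ladder of 13=1101_2; evaluate at shifted divisors; quotient in F_{204184668639961^3}.
e_{13}(P',Q') = 156490162422944 + 177245226823089*t + 165357424682583*t^2.
e_{13}(P,Q) = (156490162422944 + 177245226823089*t + 165357424682583*t^2)^{10} = 144729499314233 + 135993866948081*t + 35179287691614*t^2.

144729499314233 + 135993866948081*t + 35179287691614*t^2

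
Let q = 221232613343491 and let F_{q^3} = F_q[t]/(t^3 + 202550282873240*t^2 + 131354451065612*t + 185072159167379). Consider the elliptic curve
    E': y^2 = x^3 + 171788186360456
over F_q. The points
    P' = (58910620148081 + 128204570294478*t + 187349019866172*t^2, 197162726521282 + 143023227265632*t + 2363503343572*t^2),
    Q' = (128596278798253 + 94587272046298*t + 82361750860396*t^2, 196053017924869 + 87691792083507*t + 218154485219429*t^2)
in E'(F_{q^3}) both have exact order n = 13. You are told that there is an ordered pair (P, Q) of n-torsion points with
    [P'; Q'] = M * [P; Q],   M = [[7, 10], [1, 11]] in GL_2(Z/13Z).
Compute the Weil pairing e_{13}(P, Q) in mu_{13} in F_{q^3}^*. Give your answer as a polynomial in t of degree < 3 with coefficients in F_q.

The 13-Weil pairing on E[13] over F_{221232613343491} is alternating-bilinear: e_{13}(P',Q') = e_{13}(P,Q)^det(M).
7*11 - 10*1 = 67; reduced mod 13: det = 2, inverse 7.
4-bit Miller (1101) on E'/F_{221232613343491} with a'=0, b'=171788186360456: accumulate tangent/chord ratios at Q'+S and P'+S'.
The quotient is 62170123289628 + 165823014475167*t + 93221249606779*t^2.
Finally e_{13}(P,Q) = 195502795178824 + 90539280545759*t + 5572715161868*t^2.

195502795178824 + 90539280545759*t + 5572715161868*t^2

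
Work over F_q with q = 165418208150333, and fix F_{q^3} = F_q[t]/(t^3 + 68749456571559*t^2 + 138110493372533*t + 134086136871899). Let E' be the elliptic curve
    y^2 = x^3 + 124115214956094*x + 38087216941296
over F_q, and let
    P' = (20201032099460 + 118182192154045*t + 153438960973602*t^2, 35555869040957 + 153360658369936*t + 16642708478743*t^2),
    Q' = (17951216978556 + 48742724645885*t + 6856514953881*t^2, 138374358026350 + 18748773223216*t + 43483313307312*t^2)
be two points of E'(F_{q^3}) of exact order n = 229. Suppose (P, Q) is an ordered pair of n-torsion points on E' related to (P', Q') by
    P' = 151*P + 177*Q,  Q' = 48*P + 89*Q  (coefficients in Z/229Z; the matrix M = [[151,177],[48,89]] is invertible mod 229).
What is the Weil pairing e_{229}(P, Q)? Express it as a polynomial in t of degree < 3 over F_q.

e_{229}(aP+bQ,cP+dQ) = e_{229}(P,Q)^(ad-bc); with (a,b,c,d)=(151,177,48,89) this gives the det-229 law.
151*89 - 177*48 = 4943; reduced mod 229: det = 134, inverse 94.
Build f_{229,P'} and f_{229,Q'} via the 8-bit ladder of 229=11100101_2; evaluate at shifted divisors; quotient in F_{165418208150333^3}.
f_P(D_Q)/f_Q(D_P) = 46115956734121 + 139505429049073*t + 148264948432288*t^2.
Raise to 94: e(P,Q) = 157710806657142 + 18293917393994*t + 112529252556714*t^2 in mu_{229}.

157710806657142 + 18293917393994*t + 112529252556714*t^2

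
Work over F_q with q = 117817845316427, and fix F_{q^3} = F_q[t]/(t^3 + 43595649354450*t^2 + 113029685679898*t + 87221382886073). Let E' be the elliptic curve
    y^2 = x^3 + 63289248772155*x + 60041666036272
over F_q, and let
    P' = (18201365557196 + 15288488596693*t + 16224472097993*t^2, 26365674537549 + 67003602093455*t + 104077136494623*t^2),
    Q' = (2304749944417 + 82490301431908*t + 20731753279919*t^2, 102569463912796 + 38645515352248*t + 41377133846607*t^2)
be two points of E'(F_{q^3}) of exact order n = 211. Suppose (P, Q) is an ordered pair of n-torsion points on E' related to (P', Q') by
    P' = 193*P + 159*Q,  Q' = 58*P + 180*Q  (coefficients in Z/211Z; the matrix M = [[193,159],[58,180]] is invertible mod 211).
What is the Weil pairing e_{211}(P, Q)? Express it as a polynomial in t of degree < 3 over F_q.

4992310302800 + 57464659011671*t + 4330034098226*t^2

Alternating bilinearity on E[211] (values in mu_{211} in F_{117817845316427^3}) gives e(P',Q') = e(P,Q)^det(M).
193*180 - 159*58 = 25518; reduced mod 211: det = 198, inverse 146.
Double-and-add over 11010011: 8-1 doublings, 5-1 additions; each step l_{T,T}/v_{2T} or l_{T,P'}/v at Q'+S for random S.
Miller gives e_{211}(P',Q') = 85520904786058 + 22464349754614*t + 13733394437369*t^2 in F_{117817845316427^3}.
Thus e_{211}(P,Q) = 4992310302800 + 57464659011671*t + 4330034098226*t^2.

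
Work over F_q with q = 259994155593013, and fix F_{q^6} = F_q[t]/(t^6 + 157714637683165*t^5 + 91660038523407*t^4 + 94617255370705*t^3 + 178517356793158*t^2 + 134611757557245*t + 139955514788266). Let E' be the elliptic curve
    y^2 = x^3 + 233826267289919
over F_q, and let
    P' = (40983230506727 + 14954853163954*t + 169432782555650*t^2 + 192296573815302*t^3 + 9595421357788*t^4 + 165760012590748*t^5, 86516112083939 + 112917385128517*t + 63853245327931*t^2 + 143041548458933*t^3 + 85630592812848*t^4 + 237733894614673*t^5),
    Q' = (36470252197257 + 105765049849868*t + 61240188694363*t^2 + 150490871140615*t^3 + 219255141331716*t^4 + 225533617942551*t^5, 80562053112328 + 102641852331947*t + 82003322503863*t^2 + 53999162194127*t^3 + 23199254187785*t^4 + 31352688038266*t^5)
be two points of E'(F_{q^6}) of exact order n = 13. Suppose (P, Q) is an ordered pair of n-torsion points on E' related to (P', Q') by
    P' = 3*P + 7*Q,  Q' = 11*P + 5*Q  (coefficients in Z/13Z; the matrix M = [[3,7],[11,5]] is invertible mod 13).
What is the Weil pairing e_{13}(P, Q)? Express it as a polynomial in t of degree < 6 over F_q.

244657226681560 + 51898074571260*t + 3018771637930*t^2 + 76091936677970*t^3 + 23375977003845*t^4 + 56158618540277*t^5

e_{13}(aP+bQ,cP+dQ) = e_{13}(P,Q)^(ad-bc); with (a,b,c,d)=(3,7,11,5) this gives the det-13 law.
det(M) mod 13 = 3; its inverse in (Z/13)^* is 9 (check: 3*9 mod 13 = 1).
Miller loop for e_{13} over F_{259994155593013^6}: bits of 13 = 1101; 3 double steps + 2 add steps, l/v at each.
So e_{13}(P',Q') = 203122600180457 + 92621447326794*t + 19988099178625*t^2 + 63014712282532*t^3 + 97247928901195*t^4 + 101923047924306*t^5.
Finally e_{13}(P,Q) = 244657226681560 + 51898074571260*t + 3018771637930*t^2 + 76091936677970*t^3 + 23375977003845*t^4 + 56158618540277*t^5.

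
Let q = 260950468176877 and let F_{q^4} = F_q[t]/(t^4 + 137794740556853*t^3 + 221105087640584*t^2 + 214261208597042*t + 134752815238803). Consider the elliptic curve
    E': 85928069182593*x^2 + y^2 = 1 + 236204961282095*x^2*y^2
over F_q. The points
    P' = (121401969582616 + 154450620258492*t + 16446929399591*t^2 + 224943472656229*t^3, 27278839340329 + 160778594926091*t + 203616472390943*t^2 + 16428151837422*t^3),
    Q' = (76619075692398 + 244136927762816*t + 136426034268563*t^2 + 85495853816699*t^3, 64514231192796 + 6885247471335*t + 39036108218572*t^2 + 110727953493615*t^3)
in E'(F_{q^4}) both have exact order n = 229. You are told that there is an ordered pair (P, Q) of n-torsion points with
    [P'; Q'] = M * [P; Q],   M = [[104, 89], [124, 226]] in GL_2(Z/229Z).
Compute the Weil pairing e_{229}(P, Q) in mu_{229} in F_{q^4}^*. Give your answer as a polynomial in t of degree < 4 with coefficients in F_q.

Since e_{229}(P,P)=e_{229}(Q,Q)=1 and e_{229}(Q,P)=e_{229}(P,Q)^{-1}, expanding e_{229}(104*P + 89*Q,124*P + 226*Q) leaves e(P,Q)^det(M).
104*226 - 89*124 = 12468; reduced mod 229: det = 102, inverse 119.
Edwards a_E,d_E -> Montgomery A=259163839620104,B=133272078873882 -> Weierstrass 117861476658139,205923862771745 via alpha=227655817195366,beta=92906011063563.
8-bit Miller (11100101) on E'/F_{260950468176877} with a'=117861476658139, b'=205923862771745: accumulate tangent/chord ratios at Q'+S and P'+S'.
Miller gives e_{229}(P',Q') = 79062060003971 + 209654995587030*t + 105770192582472*t^2 + 135096224713990*t^3 in F_{260950468176877^4}.
Finally e_{229}(P,Q) = 92467413208873 + 158369272452796*t + 96371061753338*t^2 + 34350985537535*t^3.

92467413208873 + 158369272452796*t + 96371061753338*t^2 + 34350985537535*t^3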